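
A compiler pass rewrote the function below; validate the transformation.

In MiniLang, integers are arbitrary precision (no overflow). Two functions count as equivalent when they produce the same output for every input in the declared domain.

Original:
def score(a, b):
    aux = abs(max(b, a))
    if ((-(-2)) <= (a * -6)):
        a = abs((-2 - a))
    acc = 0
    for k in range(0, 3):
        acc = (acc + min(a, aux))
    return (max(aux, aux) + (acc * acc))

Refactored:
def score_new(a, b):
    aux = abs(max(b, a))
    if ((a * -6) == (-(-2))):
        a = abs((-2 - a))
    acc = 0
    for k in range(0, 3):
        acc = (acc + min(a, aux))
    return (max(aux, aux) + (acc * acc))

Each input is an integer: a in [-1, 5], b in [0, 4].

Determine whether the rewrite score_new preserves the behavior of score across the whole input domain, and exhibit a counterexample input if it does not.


Run the pair on a=-1, b=0.
score: aux becomes 0; next ((-(-2)) <= (a * -6)) evaluates to true; next a becomes 1; next acc becomes 0; next at k=0:; next acc becomes 0; next at k=1:; next acc becomes 0; next at k=2:; next acc becomes 0; next final value 0
score_new: aux becomes 0; next ((a * -6) == (-(-2))) evaluates to false; next acc becomes 0; next at k=0:; next acc becomes -1; next at k=1:; next acc becomes -2; next at k=2:; next acc becomes -3; next final value 9
0 and 9 differ, so these are not the same function on this domain.
verdict: not equivalent; witness: a=-1, b=0


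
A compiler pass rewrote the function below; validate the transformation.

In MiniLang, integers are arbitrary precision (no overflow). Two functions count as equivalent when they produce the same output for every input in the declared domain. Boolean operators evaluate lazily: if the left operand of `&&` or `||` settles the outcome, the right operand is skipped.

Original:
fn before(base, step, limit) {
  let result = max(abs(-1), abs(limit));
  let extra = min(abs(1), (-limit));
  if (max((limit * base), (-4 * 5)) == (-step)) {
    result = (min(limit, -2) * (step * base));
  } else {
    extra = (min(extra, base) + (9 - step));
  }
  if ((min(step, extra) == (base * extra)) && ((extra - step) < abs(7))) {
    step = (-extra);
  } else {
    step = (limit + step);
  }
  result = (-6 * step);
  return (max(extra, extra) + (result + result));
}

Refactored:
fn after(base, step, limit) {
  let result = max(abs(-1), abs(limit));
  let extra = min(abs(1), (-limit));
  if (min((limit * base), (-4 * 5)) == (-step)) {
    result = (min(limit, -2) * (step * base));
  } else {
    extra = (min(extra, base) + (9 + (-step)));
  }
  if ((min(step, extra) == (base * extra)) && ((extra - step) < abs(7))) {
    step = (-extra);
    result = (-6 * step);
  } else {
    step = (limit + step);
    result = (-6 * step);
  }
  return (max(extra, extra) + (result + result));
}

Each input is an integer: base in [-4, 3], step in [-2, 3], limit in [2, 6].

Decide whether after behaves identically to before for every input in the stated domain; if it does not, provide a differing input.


Evaluate both at base=-1, step=2, limit=2.
before: result becomes 2; next extra becomes -2; next (max((limit * base), (-4 * 5)) == (-step)) evaluates to true; next result becomes 4; next ((min(step, extra) == (base * extra)) && ((extra - step) < abs(7))) evaluates to false; next step becomes 4; next result becomes -24; next final value -50
after: result becomes 2; next extra becomes -2; next (min((limit * base), (-4 * 5)) == (-step)) evaluates to false; next extra becomes 5; next ((min(step, extra) == (base * extra)) && ((extra - step) < abs(7))) evaluates to false; next step becomes 4; next result becomes -24; next final value -43
-50 against -43: the behavior changed.
verdict: not equivalent; witness: base=-1, step=2, limit=2


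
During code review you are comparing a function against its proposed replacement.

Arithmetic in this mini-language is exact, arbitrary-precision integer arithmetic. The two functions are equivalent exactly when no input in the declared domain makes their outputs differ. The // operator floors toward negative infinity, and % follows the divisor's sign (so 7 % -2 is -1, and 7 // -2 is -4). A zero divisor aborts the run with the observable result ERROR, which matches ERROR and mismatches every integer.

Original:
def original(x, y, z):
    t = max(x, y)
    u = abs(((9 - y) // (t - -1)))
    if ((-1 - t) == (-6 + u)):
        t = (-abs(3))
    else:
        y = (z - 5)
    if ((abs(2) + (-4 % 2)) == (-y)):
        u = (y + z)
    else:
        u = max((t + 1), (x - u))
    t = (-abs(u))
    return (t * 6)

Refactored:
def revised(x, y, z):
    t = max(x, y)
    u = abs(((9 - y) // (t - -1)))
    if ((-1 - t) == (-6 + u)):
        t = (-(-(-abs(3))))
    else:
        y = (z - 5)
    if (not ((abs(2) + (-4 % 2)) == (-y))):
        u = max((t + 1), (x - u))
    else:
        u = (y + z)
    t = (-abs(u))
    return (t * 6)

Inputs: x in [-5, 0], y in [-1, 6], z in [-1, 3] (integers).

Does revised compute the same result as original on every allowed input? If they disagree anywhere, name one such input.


Side by side, the visible changes include: boolean connective usage differs.
One worked example (x=-4, y=5, z=2) — original: t=5, then u=0, then ((-1 - t) == (-6 + u)) is true, then t=-3, then ((abs(2) + (-4 % 2)) == (-y)) is false, then u=-2, then t=-2, then returns -12; revised: t=5, then u=0, then ((-1 - t) == (-6 + u)) is true, then t=-3, then (not ((abs(2) + (-4 % 2)) == (-y))) is true, then u=-2, then t=-2, then returns -12; agreement on -12.
Checked all 240 inputs in the declared domain: the outputs agree on every one.
verdict: equivalent


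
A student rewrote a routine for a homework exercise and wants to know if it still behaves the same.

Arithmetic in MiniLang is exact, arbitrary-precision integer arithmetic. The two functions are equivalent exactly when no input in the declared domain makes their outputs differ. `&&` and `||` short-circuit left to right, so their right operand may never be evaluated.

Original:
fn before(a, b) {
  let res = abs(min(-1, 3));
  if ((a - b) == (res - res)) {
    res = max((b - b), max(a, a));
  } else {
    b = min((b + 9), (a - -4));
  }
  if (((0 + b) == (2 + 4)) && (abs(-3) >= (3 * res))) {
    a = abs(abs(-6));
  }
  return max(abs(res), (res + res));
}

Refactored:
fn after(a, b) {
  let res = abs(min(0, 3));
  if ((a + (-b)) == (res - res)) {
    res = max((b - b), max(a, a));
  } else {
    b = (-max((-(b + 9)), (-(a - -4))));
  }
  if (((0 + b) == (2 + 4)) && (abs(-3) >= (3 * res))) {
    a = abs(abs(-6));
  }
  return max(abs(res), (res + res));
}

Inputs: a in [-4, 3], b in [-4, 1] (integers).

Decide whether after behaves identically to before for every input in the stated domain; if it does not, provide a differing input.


The rewrite breaks on a=-4, b=-3, where the results are 2 and 0.
before: res=1, then ((a - b) == (res - res)) is false, then b=0, then (((0 + b) == (2 + 4)) && (abs(-3) >= (3 * res))) is false, then returns 2
after: res=0, then ((a + (-b)) == (res - res)) is false, then b=0, then (((0 + b) == (2 + 4)) && (abs(-3) >= (3 * res))) is false, then returns 0
verdict: not equivalent; witness: a=-4, b=-3


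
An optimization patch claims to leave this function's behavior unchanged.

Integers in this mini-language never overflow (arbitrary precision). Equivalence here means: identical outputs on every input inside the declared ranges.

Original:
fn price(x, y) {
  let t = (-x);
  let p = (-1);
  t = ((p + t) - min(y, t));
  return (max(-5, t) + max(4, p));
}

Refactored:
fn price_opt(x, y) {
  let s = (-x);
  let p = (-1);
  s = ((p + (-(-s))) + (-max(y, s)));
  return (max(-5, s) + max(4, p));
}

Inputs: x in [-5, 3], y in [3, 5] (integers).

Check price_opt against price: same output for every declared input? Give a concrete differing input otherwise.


Take x=-5, y=3.
price: t becomes 5; next p becomes -1; next t becomes 1; next final value 5
price_opt: s becomes 5; next p becomes -1; next s becomes -1; next final value 3
5 against 3: the behavior changed.
verdict: not equivalent; witness: x=-5, y=3


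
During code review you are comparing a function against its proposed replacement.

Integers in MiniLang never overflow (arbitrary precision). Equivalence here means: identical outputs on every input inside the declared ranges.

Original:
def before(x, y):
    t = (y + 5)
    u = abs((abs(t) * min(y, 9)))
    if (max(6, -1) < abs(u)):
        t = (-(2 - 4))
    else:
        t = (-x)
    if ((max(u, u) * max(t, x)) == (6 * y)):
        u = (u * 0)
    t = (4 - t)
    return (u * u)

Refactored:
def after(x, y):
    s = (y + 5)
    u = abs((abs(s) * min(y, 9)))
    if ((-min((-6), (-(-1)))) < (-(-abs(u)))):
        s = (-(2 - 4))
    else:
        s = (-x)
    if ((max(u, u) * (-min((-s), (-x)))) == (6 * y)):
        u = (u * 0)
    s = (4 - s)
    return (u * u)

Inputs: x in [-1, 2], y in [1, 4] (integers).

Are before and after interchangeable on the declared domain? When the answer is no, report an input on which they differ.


Behavior is preserved: although min/max/abs usage differs, local variable names differ, the outputs never diverge.
One worked example (x=1, y=3) — before: t becomes 8; next u becomes 24; next (max(6, -1) < abs(u)) evaluates to true; next t becomes 2; next ((max(u, u) * max(t, x)) == (6 * y)) evaluates to false; next t becomes 2; next final value 576; after: s becomes 8; next u becomes 24; next ((-min((-6), (-(-1)))) < (-(-abs(u)))) evaluates to true; next s becomes 2; next ((max(u, u) * (-min((-s), (-x)))) == (6 * y)) evaluates to false; next s becomes 2; next final value 576; agreement on 576.
Checked all 16 inputs in the declared domain: the outputs agree on every one.
verdict: equivalent


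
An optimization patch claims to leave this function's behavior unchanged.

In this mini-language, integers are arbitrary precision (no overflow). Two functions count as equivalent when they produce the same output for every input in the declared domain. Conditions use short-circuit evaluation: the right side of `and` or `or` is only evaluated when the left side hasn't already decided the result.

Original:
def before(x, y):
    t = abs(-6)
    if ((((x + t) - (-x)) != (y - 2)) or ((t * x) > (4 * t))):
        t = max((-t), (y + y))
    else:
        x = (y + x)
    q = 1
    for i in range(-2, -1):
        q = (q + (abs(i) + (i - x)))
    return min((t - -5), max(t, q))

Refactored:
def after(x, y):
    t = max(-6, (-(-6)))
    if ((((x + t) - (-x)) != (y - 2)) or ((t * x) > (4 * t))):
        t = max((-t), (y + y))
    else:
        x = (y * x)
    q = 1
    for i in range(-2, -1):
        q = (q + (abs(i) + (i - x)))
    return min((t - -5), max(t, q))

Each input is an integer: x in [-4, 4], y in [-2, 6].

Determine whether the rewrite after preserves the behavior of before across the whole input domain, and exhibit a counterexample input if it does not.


Not equivalent: x=-3, y=2 separates them (6 vs 7).
before: t = 6; ((((x + t) - (-x)) != (y - 2)) or ((t * x) > (4 * t))) -> false; x = -1; q = 1; [i=-2]; q = 2; return 6
after: t = 6; ((((x + t) - (-x)) != (y - 2)) or ((t * x) > (4 * t))) -> false; x = -6; q = 1; [i=-2]; q = 7; return 7
verdict: not equivalent; witness: x=-3, y=2


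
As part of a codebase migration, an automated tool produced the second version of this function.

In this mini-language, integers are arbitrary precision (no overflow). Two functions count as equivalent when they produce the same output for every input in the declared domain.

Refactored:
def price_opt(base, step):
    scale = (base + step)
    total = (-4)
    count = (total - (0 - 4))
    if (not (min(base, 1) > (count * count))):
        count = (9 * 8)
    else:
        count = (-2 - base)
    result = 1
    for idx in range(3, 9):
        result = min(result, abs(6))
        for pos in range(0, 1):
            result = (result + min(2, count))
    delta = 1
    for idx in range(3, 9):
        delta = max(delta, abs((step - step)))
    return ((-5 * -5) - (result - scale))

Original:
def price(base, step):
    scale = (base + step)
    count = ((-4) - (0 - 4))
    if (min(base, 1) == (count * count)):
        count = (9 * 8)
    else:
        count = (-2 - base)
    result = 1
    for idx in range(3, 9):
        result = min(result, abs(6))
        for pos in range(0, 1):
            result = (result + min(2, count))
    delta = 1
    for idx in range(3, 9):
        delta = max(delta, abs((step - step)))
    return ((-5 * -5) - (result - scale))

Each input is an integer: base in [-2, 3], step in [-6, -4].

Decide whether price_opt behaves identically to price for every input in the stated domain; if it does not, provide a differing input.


At base=-2, step=-6: price gives 16, price_opt gives 9.
verdict: not equivalent; witness: base=-2, step=-6


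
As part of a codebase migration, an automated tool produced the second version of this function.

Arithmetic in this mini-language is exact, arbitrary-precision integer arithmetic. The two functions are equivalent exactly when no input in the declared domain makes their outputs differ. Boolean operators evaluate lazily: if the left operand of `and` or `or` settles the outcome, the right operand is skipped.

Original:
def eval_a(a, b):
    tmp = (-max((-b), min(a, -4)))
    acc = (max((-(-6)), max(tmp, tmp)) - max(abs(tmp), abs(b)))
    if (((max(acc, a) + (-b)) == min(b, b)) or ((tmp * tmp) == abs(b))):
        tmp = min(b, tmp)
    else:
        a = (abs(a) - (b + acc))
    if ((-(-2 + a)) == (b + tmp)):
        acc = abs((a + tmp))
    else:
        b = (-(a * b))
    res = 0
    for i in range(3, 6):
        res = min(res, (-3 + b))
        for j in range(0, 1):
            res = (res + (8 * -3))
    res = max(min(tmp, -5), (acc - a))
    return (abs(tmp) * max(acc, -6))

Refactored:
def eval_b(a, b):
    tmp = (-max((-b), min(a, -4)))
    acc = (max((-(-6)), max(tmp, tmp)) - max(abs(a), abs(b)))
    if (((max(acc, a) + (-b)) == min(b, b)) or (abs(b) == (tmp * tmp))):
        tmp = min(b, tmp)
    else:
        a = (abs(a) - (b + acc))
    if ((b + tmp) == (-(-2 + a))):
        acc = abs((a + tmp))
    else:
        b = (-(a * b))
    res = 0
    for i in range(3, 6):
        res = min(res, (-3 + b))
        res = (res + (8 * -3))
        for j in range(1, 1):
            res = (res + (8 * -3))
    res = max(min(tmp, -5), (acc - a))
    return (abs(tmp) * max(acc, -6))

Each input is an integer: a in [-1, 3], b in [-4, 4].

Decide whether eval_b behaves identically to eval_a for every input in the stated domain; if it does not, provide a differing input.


Take a=2, b=-1.
eval_a: tmp = -1; acc = 5; (((max(acc, a) + (-b)) == min(b, b)) or ((tmp * tmp) == abs(b))) -> true; tmp = -1; ((-(-2 + a)) == (b + tmp)) -> false; b = 2; res = 0; [i=3]; res = -1; [j=0]; res = -25; [i=4]; res = -25; [j=0]; res = -49; [i=5]; res = -49; [j=0]; res = -73; res = 3; return 5
eval_b: tmp = -1; acc = 4; (((max(acc, a) + (-b)) == min(b, b)) or (abs(b) == (tmp * tmp))) -> true; tmp = -1; ((b + tmp) == (-(-2 + a))) -> false; b = 2; res = 0; [i=3]; res = -1; res = -25; the j loop: no iterations; [i=4]; res = -25; res = -49; the j loop: no iterations; [i=5]; res = -49; res = -73; the j loop: no iterations; res = 2; return 4
5 and 4 differ, so these are not the same function on this domain.
verdict: not equivalent; witness: a=2, b=-1


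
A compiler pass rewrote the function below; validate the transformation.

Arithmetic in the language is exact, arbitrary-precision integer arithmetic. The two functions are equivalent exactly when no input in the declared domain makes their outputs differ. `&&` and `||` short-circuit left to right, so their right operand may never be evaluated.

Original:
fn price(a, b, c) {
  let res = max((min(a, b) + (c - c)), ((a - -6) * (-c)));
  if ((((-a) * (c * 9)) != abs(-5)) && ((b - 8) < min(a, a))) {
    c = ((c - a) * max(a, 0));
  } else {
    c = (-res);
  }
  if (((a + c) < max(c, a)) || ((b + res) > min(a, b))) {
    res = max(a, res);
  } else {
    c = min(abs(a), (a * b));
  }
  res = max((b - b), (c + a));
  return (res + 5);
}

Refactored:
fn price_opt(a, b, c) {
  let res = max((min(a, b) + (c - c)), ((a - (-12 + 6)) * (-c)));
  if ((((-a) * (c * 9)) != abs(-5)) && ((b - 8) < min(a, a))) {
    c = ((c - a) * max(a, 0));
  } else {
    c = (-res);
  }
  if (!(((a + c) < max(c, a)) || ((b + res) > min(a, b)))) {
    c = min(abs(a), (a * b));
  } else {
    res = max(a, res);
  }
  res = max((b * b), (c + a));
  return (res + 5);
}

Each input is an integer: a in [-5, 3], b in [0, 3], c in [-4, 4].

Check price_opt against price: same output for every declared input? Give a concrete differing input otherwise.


Try a=-5, b=1, c=-4.
price: res=4, then ((((-a) * (c * 9)) != abs(-5)) && ((b - 8) < min(a, a))) is true, then c=0, then (((a + c) < max(c, a)) || ((b + res) > min(a, b))) is true, then res=4, then res=0, then returns 5
price_opt: res=4, then ((((-a) * (c * 9)) != abs(-5)) && ((b - 8) < min(a, a))) is true, then c=0, then (!(((a + c) < max(c, a)) || ((b + res) > min(a, b)))) is false, then res=4, then res=1, then returns 6
5 and 6 differ, so these are not the same function on this domain.
verdict: not equivalent; witness: a=-5, b=1, c=-4


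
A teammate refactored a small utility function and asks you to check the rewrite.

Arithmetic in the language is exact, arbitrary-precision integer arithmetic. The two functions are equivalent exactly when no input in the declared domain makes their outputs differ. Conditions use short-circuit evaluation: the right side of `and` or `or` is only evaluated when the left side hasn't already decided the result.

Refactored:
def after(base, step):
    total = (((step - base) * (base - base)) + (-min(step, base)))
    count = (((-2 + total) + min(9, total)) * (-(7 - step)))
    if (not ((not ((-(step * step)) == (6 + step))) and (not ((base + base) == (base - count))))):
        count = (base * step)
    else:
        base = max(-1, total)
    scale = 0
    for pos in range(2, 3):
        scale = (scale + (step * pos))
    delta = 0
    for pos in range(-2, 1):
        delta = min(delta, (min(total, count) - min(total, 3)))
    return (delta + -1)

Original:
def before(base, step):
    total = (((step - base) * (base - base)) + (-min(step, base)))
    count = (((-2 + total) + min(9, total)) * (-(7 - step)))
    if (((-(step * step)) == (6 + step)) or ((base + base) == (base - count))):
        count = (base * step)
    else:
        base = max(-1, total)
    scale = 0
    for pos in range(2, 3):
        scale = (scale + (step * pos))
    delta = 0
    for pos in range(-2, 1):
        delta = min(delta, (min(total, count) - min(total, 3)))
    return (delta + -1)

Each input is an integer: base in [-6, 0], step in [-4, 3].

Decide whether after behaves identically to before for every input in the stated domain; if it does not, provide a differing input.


Although boolean connective usage differs, 56/56 inputs agree.
verdict: equivalent


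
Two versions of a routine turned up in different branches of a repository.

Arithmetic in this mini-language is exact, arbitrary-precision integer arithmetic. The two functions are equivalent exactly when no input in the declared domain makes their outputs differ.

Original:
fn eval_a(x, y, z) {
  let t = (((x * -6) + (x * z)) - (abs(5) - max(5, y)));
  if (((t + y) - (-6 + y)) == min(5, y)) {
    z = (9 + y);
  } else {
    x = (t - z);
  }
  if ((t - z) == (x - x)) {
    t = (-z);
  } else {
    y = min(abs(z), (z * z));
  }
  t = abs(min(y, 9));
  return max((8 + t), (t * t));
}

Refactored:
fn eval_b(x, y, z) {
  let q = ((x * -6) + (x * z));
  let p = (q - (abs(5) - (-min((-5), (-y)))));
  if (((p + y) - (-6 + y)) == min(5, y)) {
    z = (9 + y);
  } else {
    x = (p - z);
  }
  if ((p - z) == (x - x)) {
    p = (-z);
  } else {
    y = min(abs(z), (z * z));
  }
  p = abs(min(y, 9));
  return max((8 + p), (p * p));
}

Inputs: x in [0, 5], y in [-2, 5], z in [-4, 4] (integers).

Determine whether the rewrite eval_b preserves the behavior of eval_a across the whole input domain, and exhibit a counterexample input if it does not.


Differences: statement counts differ; also local variable names differ; also min/max/abs usage differs — yet all 432 inputs agree.
verdict: equivalent


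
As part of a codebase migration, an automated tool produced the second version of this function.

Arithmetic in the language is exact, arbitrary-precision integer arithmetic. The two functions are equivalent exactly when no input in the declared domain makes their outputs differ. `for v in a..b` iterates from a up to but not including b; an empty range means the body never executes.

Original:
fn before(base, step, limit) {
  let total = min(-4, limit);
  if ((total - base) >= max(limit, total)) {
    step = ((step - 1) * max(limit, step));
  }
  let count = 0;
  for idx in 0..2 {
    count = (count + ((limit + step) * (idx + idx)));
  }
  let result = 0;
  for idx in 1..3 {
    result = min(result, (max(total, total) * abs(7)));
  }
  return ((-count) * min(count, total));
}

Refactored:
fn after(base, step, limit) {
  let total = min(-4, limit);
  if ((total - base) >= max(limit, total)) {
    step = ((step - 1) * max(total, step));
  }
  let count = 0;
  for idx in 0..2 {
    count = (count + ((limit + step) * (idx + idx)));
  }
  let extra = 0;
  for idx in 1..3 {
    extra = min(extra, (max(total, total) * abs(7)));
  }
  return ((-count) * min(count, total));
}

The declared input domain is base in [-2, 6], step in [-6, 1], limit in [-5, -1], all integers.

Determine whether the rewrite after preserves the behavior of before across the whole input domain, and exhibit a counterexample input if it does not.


Input base=-2, step=-6, limit=-3: 144 from before versus 200 from after.
verdict: not equivalent; witness: base=-2, step=-6, limit=-3


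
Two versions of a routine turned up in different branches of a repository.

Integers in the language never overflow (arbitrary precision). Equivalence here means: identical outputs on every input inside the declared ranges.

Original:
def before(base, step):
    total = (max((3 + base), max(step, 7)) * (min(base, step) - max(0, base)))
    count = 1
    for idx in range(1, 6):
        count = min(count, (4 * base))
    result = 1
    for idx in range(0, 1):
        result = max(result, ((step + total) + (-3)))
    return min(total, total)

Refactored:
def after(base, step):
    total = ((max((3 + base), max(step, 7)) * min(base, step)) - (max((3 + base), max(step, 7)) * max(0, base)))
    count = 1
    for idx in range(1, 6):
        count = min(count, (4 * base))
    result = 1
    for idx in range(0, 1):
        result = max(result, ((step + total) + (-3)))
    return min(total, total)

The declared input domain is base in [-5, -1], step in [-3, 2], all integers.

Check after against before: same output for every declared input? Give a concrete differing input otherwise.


Reading the diff, among the changes: arithmetic usage differs, and min/max/abs usage differs, and constant usage differs.
One worked example (base=-2, step=-1) — before: total = -14; count = 1; [idx=1]; count = -8; [idx=2]; count = -8; [idx=3]; count = -8; [idx=4]; count = -8; [idx=5]; count = -8; result = 1; [idx=0]; result = 1; return -14; after: total = -14; count = 1; [idx=1]; count = -8; [idx=2]; count = -8; [idx=3]; count = -8; [idx=4]; count = -8; [idx=5]; count = -8; result = 1; [idx=0]; result = 1; return -14; agreement on -14.
Sweeping the whole domain (30 inputs) finds no disagreement.
verdict: equivalent


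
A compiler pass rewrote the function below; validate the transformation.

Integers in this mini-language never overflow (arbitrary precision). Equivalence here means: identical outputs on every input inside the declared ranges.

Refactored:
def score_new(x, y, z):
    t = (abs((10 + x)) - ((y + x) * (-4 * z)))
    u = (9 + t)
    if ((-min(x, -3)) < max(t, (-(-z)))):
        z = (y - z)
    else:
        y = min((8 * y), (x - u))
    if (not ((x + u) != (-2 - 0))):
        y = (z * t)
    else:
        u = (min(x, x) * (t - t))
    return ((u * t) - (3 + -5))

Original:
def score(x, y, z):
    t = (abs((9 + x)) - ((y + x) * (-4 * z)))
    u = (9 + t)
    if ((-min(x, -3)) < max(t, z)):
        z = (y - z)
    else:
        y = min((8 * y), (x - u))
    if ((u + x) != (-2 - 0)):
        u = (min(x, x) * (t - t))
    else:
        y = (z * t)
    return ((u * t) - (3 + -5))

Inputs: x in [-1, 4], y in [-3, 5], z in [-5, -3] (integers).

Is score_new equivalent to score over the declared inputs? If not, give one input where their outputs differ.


Not equivalent: x=0, y=1, z=-5 separates them (24 vs 2).
score: t=-11, then u=-2, then ((-min(x, -3)) < max(t, z)) is false, then y=2, then ((u + x) != (-2 - 0)) is false, then y=55, then returns 24
score_new: t=-10, then u=-1, then ((-min(x, -3)) < max(t, (-(-z)))) is false, then y=1, then (not ((x + u) != (-2 - 0))) is false, then u=0, then returns 2
verdict: not equivalent; witness: x=0, y=1, z=-5


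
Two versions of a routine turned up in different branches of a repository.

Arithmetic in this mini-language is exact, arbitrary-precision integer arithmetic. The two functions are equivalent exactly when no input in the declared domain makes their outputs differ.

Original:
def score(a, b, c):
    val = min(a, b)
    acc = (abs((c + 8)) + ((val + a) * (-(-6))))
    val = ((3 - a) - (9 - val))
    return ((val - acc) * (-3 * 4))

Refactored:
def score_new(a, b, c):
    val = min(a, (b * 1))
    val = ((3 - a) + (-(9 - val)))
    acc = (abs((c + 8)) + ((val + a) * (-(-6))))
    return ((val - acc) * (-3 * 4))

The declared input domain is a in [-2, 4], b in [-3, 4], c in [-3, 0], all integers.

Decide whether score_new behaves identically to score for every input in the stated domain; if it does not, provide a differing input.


On input a=-2, b=-3, c=-3, score returns -216 while score_new returns -504.
verdict: not equivalent; witness: a=-2, b=-3, c=-3


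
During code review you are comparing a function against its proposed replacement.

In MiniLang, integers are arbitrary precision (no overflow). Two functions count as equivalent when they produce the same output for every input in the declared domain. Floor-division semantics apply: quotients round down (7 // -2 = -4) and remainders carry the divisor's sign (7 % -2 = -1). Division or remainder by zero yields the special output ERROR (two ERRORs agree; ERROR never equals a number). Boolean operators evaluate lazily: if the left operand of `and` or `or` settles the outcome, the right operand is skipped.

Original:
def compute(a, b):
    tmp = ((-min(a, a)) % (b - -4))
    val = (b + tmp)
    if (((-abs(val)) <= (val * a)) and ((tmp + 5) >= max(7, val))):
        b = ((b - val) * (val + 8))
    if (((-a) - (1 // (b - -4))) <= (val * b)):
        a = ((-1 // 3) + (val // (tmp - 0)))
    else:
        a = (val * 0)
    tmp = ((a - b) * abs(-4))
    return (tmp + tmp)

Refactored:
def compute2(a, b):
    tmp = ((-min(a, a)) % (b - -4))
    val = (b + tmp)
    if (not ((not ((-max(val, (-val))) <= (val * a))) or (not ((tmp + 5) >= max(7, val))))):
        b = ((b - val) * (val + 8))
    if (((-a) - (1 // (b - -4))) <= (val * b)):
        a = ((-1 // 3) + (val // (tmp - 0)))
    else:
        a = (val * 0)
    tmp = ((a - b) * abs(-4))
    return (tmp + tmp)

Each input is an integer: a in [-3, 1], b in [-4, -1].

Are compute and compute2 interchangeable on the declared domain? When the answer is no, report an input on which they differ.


The two versions differ — the changes include boolean connective usage differs, plus min/max/abs usage differs.
Spot check at a=-2, b=-2 — compute: tmp=0, then val=-2, then (((-abs(val)) <= (val * a)) and ((tmp + 5) >= max(7, val))) is false, then (((-a) - (1 // (b - -4))) <= (val * b)) is true, then a zero divisor aborts: ERROR. compute2: tmp=0, then val=-2, then (not ((not ((-max(val, (-val))) <= (val * a))) or (not ((tmp + 5) >= max(7, val))))) is false, then (((-a) - (1 // (b - -4))) <= (val * b)) is true, then a zero divisor aborts: ERROR. Both give ERROR.
An exhaustive pass over the 20 declared inputs shows identical outputs.
verdict: equivalent


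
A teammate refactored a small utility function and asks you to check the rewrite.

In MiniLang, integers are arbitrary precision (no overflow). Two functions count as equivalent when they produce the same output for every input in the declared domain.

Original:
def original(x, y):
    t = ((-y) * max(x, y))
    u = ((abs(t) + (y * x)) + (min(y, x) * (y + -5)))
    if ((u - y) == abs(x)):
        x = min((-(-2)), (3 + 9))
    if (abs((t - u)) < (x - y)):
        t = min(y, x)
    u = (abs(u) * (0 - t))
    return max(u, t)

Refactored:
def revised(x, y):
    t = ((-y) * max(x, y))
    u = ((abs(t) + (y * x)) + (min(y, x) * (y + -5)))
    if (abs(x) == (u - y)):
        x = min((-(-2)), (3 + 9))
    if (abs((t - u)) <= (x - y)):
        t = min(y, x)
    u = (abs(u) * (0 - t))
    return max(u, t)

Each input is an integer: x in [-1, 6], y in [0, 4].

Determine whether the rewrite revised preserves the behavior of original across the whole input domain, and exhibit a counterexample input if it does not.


Equivalent. Although `(abs((t - u)) < (x - y))` became `(abs((t - u)) <= (x - y))`, no input in the stated domain can expose it.
Sweeping the whole domain (40 inputs) finds no disagreement.
As a probe, take x=4, y=1: original runs t = -4; u = 4; ((u - y) == abs(x)) -> false; (abs((t - u)) < (x - y)) -> false; u = 16; return 16; revised runs t = -4; u = 4; (abs(x) == (u - y)) -> false; (abs((t - u)) <= (x - y)) -> false; u = 16; return 16; both end at 16.
verdict: equivalent


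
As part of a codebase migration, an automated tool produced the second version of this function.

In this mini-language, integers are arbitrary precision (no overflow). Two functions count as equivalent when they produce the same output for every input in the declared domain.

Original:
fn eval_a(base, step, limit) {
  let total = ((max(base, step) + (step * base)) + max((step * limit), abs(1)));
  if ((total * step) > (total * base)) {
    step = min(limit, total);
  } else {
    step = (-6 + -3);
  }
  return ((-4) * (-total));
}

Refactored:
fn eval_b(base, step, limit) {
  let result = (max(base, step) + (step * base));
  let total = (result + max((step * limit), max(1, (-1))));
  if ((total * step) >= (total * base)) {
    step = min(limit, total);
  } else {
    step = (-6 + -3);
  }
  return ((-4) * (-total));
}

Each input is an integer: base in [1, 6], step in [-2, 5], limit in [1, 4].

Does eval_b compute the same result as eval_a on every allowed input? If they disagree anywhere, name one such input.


The one real change (`((total * step) > (total * base))` became `((total * step) >= (total * base))`) has no effect anywhere in the declared ranges.
Tracing base=2, step=-2, limit=2: eval_a: total = -1; ((total * step) > (total * base)) -> true; step = -1; return -4 | eval_b: result = -2; total = -1; ((total * step) >= (total * base)) -> true; step = -1; return -4 — matching result -4.
Every one of the 192 inputs gives matching results.
verdict: equivalent


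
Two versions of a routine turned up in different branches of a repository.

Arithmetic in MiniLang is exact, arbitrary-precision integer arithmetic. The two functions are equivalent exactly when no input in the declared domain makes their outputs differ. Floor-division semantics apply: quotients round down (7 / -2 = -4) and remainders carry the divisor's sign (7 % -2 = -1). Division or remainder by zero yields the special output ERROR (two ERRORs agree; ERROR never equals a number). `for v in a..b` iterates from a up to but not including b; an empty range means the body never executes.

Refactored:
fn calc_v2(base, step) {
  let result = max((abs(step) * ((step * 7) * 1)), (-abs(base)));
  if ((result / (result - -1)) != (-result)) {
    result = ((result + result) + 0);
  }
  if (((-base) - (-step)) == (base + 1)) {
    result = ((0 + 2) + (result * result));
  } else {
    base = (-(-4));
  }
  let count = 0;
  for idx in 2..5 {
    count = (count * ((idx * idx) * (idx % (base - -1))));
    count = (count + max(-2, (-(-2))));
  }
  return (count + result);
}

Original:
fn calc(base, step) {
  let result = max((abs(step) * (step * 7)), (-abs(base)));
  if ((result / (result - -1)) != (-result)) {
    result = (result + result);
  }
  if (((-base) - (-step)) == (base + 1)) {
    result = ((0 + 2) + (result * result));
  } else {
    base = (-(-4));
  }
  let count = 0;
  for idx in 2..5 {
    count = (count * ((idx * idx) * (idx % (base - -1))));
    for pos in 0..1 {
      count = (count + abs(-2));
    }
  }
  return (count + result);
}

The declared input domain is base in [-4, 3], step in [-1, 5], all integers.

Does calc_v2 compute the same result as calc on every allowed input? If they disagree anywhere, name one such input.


Side by side, the visible changes include: loop structure differs, local variable names differ, constant usage differs, min/max/abs usage differs, arithmetic usage differs, statement counts differ.
As a probe, take base=0, step=3: calc runs result becomes 63; next ((result / (result - -1)) != (-result)) evaluates to true; next result becomes 126; next (((-base) - (-step)) == (base + 1)) evaluates to false; next base becomes 4; next count becomes 0; next at idx=2:; next count becomes 0; next at pos=0:; next count becomes 2; next at idx=3:; next count becomes 54; next at pos=0:; next count becomes 56; next at idx=4:; next count becomes 3584; next at pos=0:; next count becomes 3586; next final value 3712; calc_v2 runs result becomes 63; next ((result / (result - -1)) != (-result)) evaluates to true; next result becomes 126; next (((-base) - (-step)) == (base + 1)) evaluates to false; next base becomes 4; next count becomes 0; next at idx=2:; next count becomes 0; next count becomes 2; next at idx=3:; next count becomes 54; next count becomes 56; next at idx=4:; next count becomes 3584; next count becomes 3586; next final value 3712; both end at 3712.
Every one of the 56 inputs gives matching results.
verdict: equivalent


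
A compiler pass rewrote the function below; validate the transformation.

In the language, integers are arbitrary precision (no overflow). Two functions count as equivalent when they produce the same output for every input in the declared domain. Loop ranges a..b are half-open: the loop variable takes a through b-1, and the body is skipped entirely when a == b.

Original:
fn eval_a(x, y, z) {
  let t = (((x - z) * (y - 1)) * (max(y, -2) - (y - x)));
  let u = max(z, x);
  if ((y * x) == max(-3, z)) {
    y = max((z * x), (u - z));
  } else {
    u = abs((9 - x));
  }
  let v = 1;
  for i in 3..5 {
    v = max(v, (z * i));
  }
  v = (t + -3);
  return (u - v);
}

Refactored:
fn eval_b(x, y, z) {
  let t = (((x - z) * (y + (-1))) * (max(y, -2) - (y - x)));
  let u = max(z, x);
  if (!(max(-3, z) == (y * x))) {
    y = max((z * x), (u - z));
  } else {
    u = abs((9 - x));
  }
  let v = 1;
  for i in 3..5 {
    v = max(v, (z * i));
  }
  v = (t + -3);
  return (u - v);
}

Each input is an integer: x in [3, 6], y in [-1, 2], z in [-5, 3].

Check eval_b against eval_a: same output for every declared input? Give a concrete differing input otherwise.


x=3, y=-1, z=-5 yields 54 from eval_a but 57 from eval_b.
verdict: not equivalent; witness: x=3, y=-1, z=-5


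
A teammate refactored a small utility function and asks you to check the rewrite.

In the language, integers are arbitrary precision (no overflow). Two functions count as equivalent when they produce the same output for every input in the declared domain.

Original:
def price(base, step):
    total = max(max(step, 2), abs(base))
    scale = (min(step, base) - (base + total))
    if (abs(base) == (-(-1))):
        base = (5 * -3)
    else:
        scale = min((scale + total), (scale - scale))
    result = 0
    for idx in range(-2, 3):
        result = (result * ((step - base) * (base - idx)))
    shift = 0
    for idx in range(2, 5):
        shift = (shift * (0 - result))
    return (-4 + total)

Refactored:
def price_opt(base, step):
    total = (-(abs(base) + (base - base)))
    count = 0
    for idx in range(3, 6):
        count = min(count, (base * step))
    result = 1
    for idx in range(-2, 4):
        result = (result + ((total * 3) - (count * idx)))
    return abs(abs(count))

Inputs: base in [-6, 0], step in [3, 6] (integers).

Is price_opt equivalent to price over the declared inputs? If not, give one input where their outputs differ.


Run the pair on base=-6, step=3.
price: total becomes 6; next scale becomes -6; next (abs(base) == (-(-1))) evaluates to false; next scale becomes 0; next result becomes 0; next at idx=-2:; next result becomes 0; next at idx=-1:; next result becomes 0; next at idx=0:; next result becomes 0; next at idx=1:; next result becomes 0; next at idx=2:; next result becomes 0; next shift becomes 0; next at idx=2:; next shift becomes 0; next at idx=3:; next shift becomes 0; next at idx=4:; next shift becomes 0; next final value 2
price_opt: total becomes -6; next count becomes 0; next at idx=3:; next count becomes -18; next at idx=4:; next count becomes -18; next at idx=5:; next count becomes -18; next result becomes 1; next at idx=-2:; next result becomes -53; next at idx=-1:; next result becomes -89; next at idx=0:; next result becomes -107; next at idx=1:; next result becomes -107; next at idx=2:; next result becomes -89; next at idx=3:; next result becomes -53; next final value 18
2 and 18 differ, so these are not the same function on this domain.
verdict: not equivalent; witness: base=-6, step=3


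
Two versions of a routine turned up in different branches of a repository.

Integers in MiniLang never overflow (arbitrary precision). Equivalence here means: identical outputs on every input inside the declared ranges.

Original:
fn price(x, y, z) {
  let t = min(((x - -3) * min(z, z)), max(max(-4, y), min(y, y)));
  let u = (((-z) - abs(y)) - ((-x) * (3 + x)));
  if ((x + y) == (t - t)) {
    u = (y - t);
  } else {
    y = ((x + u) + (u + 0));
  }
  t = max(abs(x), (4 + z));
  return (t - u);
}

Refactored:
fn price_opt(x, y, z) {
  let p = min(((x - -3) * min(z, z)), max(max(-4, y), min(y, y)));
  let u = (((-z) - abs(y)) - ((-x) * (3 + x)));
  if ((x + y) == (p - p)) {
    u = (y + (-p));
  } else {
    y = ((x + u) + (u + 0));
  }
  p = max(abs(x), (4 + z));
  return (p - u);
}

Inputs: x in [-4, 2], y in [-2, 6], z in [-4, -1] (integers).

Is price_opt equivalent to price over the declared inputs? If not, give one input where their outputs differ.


Comparing the listings, the differences include: arithmetic usage differs, plus local variable names differ.
Tracing x=2, y=5, z=-3: price: t=-15, then u=8, then ((x + y) == (t - t)) is false, then y=18, then t=2, then returns -6 | price_opt: p=-15, then u=8, then ((x + y) == (p - p)) is false, then y=18, then p=2, then returns -6 — matching result -6.
Checked all 252 inputs in the declared domain: the outputs agree on every one.
verdict: equivalent


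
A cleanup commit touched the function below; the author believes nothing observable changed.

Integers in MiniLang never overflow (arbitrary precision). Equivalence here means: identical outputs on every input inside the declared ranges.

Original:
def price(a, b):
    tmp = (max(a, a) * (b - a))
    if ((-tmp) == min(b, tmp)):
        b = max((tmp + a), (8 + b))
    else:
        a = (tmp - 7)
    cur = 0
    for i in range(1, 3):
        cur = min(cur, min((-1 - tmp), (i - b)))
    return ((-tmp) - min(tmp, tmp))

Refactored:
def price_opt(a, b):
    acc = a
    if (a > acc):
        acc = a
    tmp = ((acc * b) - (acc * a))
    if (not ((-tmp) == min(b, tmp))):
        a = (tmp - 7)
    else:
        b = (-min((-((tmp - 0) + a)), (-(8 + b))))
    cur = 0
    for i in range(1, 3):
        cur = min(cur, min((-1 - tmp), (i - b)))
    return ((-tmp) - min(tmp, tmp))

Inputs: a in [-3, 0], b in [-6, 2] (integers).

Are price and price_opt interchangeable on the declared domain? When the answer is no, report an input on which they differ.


The two are interchangeable: comparison usage differs, and boolean connective usage differs, and local variable names differ, and branching structure differs, and constant usage differs, and min/max/abs usage differs, and arithmetic usage differs, and statement counts differ, and every declared input agrees.
Spot check at a=-1, b=1 — price: tmp = -2; ((-tmp) == min(b, tmp)) -> false; a = -9; cur = 0; [i=1]; cur = 0; [i=2]; cur = 0; return 4. price_opt: acc = -1; (a > acc) -> false; tmp = -2; (not ((-tmp) == min(b, tmp))) -> true; a = -9; cur = 0; [i=1]; cur = 0; [i=2]; cur = 0; return 4. Both give 4.
Sweeping the whole domain (36 inputs) finds no disagreement.
verdict: equivalent
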